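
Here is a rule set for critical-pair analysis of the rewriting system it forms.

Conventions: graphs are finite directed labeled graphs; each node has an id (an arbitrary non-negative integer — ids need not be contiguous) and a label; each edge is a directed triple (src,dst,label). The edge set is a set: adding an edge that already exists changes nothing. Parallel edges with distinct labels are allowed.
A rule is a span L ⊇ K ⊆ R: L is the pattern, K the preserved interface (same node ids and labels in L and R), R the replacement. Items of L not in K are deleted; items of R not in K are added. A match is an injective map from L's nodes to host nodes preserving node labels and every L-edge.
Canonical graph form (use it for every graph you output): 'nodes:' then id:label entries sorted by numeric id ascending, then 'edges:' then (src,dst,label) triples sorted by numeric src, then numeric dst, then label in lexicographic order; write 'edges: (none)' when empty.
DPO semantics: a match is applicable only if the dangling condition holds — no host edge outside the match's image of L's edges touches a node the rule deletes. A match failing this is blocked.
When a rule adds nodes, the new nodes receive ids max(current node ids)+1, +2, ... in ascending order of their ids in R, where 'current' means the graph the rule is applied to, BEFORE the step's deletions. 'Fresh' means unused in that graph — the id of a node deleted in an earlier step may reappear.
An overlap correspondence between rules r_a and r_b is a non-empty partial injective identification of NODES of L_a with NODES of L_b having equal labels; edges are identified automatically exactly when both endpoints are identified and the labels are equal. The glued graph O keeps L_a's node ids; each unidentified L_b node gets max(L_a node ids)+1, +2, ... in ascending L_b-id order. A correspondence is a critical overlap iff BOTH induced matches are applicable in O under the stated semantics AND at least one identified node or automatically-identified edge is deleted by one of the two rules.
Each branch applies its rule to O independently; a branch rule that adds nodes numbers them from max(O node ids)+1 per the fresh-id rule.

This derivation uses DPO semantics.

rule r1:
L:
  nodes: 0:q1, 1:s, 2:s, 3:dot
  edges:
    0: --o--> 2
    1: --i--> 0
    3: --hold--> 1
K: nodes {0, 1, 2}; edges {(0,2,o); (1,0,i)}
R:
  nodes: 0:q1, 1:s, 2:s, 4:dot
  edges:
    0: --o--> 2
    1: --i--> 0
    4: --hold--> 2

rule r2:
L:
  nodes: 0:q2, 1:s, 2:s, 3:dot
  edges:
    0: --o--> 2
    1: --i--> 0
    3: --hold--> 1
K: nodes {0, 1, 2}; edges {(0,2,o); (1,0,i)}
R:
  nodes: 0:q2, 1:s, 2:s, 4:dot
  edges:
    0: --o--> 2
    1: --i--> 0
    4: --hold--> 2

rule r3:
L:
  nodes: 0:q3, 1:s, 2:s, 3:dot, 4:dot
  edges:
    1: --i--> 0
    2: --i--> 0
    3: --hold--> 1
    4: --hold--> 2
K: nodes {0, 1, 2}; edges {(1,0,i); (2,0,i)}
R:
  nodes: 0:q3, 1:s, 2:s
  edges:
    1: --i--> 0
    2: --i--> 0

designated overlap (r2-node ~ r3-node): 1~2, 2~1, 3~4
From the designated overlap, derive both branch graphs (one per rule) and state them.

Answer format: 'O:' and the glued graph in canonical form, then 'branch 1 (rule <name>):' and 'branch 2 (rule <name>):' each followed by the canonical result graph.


O:
nodes: 0:q2, 1:s, 2:s, 3:dot, 4:q3, 5:dot
edges: (0,2,o); (1,0,i); (1,4,i); (2,4,i); (3,1,hold); (5,2,hold)
branch 1 (rule r2):
nodes: 0:q2, 1:s, 2:s, 4:q3, 5:dot, 6:dot
edges: (0,2,o); (1,0,i); (1,4,i); (2,4,i); (5,2,hold); (6,2,hold)
branch 2 (rule r3):
nodes: 0:q2, 1:s, 2:s, 4:q3
edges: (0,2,o); (1,0,i); (1,4,i); (2,4,i)


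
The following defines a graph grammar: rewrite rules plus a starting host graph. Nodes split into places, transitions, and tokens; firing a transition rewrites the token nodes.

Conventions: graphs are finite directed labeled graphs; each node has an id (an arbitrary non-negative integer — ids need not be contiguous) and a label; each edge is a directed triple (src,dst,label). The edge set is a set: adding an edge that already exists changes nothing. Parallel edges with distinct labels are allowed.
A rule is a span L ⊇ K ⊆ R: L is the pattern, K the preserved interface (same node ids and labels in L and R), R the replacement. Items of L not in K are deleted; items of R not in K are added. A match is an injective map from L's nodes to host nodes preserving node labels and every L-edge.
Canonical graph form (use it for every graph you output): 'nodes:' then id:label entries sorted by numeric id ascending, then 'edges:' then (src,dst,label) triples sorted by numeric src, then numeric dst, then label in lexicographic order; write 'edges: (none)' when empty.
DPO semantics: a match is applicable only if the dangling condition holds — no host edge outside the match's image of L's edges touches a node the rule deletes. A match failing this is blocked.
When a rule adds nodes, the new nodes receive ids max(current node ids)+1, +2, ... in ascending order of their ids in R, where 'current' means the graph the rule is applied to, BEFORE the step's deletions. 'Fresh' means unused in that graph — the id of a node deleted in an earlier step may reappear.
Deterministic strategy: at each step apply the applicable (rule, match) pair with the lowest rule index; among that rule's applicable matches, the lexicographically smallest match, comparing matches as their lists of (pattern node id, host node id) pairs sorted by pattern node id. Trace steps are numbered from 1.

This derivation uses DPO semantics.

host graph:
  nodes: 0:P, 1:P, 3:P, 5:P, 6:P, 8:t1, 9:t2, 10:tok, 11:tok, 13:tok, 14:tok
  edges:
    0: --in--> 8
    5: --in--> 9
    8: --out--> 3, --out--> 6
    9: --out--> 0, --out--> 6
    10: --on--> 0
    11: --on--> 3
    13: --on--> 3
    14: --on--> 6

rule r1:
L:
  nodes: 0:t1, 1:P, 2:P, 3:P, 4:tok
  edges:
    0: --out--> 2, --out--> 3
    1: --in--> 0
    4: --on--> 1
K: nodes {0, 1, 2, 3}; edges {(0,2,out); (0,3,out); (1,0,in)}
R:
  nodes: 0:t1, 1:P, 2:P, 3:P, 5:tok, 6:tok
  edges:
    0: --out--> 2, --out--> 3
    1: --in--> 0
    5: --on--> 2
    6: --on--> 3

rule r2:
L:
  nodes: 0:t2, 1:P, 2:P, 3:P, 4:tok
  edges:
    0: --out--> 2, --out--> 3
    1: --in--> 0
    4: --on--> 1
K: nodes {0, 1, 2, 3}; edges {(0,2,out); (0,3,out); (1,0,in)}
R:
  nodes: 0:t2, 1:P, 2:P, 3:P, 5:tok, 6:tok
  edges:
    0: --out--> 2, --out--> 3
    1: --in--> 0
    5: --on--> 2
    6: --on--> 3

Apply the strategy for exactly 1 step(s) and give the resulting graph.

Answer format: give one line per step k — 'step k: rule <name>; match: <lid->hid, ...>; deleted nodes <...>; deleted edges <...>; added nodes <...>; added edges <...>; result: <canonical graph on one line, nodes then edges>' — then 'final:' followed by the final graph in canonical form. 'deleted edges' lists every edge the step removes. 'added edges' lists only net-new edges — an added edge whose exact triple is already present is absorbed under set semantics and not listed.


step 1: rule r1; match: 0->8, 1->0, 2->3, 3->6, 4->10; deleted nodes 10; deleted edges (10,0,on); added nodes 15, 16; added edges (15,3,on); (16,6,on); result: nodes: 0:P, 1:P, 3:P, 5:P, 6:P, 8:t1, 9:t2, 11:tok, 13:tok, 14:tok, 15:tok, 16:tok edges: (0,8,in); (5,9,in); (8,3,out); (8,6,out); (9,0,out); (9,6,out); (11,3,on); (13,3,on); (14,6,on); (15,3,on); (16,6,on)
final:
nodes: 0:P, 1:P, 3:P, 5:P, 6:P, 8:t1, 9:t2, 11:tok, 13:tok, 14:tok, 15:tok, 16:tok
edges: (0,8,in); (5,9,in); (8,3,out); (8,6,out); (9,0,out); (9,6,out); (11,3,on); (13,3,on); (14,6,on); (15,3,on); (16,6,on)


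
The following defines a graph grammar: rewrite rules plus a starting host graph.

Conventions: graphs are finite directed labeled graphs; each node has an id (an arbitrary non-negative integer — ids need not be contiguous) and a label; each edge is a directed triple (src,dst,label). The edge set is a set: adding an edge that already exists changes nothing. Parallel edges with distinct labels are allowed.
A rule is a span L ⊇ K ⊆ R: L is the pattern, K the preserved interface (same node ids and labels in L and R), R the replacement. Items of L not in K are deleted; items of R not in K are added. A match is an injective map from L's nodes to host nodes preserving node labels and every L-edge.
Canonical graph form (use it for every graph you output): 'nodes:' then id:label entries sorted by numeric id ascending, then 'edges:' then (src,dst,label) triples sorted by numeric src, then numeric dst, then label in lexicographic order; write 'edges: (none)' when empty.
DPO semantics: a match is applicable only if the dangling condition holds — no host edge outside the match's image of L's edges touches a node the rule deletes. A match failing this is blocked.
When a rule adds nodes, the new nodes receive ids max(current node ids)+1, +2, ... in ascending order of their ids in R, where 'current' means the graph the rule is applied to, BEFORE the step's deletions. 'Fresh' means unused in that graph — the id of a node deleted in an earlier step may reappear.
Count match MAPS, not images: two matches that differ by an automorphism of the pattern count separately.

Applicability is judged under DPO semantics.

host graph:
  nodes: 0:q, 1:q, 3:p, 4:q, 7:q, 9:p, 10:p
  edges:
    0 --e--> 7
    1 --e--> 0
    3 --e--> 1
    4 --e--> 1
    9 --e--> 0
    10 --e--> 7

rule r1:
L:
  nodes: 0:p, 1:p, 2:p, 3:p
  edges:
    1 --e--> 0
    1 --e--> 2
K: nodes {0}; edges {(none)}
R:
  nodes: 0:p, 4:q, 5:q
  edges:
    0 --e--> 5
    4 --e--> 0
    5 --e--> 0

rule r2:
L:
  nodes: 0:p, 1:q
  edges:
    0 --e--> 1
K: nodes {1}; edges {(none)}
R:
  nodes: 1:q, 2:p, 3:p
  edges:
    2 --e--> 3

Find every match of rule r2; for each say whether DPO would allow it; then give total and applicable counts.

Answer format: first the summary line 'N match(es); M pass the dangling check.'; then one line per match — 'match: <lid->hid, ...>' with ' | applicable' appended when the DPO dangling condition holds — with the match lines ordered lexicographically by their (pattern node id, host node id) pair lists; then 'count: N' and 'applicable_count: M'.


3 match(es); 3 pass the dangling check.
match: 0->3, 1->1 | applicable
match: 0->9, 1->0 | applicable
match: 0->10, 1->7 | applicable
count: 3
applicable_count: 3


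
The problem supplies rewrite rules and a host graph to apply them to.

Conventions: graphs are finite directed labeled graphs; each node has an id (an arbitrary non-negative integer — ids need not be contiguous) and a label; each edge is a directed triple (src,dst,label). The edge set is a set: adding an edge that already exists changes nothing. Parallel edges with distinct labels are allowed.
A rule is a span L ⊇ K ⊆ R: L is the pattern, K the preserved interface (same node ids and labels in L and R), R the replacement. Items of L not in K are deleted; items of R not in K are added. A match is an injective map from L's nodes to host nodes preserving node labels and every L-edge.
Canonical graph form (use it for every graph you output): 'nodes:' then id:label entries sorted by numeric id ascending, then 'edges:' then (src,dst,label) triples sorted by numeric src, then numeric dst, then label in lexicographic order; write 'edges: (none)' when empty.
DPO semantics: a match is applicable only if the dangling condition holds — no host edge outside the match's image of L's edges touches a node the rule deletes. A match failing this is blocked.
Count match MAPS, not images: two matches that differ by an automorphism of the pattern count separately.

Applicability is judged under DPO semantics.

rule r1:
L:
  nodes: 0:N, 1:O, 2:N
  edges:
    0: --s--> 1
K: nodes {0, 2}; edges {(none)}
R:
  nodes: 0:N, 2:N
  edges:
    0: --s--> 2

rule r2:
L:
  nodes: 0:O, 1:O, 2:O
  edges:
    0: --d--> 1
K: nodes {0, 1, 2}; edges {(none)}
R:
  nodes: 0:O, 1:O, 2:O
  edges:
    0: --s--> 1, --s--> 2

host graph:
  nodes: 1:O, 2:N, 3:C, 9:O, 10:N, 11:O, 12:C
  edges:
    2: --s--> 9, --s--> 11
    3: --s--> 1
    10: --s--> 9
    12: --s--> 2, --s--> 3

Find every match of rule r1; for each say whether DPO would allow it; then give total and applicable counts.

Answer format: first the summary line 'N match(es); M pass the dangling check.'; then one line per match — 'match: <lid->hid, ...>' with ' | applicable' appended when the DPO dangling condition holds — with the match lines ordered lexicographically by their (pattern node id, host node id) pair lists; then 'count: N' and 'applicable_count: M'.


3 match(es); 1 pass the dangling check.
match: 0->2, 1->9, 2->10
match: 0->2, 1->11, 2->10 | applicable
match: 0->10, 1->9, 2->2
count: 3
applicable_count: 1


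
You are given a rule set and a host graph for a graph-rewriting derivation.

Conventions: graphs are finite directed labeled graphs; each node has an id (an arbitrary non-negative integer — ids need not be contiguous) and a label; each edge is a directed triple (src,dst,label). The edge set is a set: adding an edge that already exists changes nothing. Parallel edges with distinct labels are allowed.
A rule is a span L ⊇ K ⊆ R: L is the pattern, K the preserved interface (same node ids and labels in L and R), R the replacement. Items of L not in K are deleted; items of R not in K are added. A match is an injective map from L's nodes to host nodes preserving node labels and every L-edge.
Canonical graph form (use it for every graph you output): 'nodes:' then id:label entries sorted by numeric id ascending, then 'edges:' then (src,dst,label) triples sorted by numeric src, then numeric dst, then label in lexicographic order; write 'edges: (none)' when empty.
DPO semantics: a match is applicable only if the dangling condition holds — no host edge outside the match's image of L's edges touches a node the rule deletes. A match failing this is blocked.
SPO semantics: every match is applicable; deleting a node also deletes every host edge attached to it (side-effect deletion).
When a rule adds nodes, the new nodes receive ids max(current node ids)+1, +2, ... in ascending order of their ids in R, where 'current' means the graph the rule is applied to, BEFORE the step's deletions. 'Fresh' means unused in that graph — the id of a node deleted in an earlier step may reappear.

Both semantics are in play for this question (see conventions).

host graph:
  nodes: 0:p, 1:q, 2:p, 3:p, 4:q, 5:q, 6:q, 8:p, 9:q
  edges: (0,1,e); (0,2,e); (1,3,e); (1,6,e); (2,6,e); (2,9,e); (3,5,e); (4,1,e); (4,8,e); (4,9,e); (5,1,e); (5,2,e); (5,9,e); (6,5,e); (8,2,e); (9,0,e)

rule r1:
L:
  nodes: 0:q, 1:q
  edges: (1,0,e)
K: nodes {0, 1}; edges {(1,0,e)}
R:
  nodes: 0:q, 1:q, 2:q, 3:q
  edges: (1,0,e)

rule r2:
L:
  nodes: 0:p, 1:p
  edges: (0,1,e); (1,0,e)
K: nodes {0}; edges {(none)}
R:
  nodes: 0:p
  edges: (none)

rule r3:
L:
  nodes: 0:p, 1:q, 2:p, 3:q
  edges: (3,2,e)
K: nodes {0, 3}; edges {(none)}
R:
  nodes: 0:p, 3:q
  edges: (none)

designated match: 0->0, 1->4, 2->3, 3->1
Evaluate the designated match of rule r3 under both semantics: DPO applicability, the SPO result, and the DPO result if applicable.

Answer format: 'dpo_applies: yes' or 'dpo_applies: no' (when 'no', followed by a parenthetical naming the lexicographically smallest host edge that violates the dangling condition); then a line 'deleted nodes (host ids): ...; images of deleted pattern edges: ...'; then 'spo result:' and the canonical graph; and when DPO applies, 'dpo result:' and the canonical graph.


dpo_applies: no
(the rule deletes node 3, which keeps host edge (3,5,e) outside the match image — the dangling condition fails, DPO blocks; SPO proceeds and side-deletes such edges)
deleted nodes (host ids): 3, 4; images of deleted pattern edges: (1,3,e)
spo result:
nodes: 0:p, 1:q, 2:p, 5:q, 6:q, 8:p, 9:q
edges: (0,1,e); (0,2,e); (1,6,e); (2,6,e); (2,9,e); (5,1,e); (5,2,e); (5,9,e); (6,5,e); (8,2,e); (9,0,e)


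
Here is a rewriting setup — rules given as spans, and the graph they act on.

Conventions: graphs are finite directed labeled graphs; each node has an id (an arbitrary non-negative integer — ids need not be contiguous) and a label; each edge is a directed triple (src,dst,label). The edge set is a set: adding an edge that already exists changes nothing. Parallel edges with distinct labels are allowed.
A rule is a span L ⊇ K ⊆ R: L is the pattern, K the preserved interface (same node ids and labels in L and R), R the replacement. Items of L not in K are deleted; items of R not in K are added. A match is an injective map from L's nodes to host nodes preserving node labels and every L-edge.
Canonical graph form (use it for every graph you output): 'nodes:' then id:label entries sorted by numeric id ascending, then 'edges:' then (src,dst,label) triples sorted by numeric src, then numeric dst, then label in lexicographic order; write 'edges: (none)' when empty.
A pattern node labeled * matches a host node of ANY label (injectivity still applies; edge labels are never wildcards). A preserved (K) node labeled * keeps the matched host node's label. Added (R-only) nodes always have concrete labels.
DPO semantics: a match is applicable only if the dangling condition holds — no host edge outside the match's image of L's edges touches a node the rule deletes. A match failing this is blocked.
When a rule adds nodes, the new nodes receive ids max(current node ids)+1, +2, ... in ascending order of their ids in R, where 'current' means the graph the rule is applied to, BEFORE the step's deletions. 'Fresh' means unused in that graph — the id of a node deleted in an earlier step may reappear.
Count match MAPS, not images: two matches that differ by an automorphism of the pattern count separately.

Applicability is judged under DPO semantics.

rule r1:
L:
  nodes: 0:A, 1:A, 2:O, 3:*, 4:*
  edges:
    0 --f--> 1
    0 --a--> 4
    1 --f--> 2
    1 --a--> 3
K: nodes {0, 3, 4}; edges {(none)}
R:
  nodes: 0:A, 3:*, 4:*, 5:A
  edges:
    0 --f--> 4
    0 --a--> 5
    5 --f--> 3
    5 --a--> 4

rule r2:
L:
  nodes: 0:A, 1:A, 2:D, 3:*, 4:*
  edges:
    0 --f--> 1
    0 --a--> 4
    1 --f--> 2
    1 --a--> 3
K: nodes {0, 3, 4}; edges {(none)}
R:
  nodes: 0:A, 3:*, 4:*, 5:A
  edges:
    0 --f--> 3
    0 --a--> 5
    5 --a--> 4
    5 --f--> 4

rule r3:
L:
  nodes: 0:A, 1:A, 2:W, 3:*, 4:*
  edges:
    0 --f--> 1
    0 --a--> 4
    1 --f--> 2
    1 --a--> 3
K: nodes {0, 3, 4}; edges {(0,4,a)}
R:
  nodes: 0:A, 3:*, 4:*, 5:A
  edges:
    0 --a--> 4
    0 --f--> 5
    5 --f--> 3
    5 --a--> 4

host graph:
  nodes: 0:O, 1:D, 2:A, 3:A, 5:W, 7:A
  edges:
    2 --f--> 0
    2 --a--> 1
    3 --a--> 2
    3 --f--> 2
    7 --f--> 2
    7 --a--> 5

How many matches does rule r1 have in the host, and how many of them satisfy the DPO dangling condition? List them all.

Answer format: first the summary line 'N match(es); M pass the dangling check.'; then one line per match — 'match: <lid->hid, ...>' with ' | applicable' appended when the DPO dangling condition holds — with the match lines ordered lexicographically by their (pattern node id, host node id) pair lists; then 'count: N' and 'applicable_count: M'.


1 match(es); 0 pass the dangling check.
match: 0->7, 1->2, 2->0, 3->1, 4->5
count: 1
applicable_count: 0


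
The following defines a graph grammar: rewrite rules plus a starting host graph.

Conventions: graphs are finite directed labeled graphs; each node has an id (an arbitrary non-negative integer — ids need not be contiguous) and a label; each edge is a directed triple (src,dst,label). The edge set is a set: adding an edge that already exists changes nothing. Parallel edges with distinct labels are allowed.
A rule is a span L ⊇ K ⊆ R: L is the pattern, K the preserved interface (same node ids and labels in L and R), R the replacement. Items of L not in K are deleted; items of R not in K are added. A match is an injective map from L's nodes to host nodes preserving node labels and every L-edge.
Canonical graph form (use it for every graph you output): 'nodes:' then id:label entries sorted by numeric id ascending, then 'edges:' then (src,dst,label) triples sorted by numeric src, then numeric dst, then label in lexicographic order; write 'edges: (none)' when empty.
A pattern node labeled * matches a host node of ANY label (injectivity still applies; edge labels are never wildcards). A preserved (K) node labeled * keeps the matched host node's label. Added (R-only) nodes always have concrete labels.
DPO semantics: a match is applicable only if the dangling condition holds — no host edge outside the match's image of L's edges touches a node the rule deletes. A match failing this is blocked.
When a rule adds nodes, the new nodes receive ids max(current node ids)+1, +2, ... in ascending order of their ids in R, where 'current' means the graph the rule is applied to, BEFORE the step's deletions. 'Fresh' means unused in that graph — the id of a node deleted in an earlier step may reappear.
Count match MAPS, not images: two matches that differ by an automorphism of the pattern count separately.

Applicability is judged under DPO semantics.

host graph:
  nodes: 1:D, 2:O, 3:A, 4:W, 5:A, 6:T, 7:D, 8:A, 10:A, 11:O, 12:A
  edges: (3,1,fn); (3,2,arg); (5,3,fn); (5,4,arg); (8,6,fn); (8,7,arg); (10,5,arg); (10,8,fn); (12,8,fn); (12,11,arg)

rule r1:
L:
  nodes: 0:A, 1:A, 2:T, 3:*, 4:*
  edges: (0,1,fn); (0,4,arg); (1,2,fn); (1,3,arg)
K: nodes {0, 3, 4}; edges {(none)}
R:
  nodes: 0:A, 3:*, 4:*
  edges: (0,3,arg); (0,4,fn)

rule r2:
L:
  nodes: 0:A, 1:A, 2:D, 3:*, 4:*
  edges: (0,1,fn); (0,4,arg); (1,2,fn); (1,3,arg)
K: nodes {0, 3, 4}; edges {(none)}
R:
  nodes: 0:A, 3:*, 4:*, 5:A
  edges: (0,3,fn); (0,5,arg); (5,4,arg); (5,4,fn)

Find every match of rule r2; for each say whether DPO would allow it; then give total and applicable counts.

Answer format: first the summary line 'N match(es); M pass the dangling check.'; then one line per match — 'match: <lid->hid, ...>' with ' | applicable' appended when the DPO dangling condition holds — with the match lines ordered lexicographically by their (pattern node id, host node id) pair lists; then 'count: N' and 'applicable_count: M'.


1 match(es); 1 pass the dangling check.
match: 0->5, 1->3, 2->1, 3->2, 4->4 | applicable
count: 1
applicable_count: 1


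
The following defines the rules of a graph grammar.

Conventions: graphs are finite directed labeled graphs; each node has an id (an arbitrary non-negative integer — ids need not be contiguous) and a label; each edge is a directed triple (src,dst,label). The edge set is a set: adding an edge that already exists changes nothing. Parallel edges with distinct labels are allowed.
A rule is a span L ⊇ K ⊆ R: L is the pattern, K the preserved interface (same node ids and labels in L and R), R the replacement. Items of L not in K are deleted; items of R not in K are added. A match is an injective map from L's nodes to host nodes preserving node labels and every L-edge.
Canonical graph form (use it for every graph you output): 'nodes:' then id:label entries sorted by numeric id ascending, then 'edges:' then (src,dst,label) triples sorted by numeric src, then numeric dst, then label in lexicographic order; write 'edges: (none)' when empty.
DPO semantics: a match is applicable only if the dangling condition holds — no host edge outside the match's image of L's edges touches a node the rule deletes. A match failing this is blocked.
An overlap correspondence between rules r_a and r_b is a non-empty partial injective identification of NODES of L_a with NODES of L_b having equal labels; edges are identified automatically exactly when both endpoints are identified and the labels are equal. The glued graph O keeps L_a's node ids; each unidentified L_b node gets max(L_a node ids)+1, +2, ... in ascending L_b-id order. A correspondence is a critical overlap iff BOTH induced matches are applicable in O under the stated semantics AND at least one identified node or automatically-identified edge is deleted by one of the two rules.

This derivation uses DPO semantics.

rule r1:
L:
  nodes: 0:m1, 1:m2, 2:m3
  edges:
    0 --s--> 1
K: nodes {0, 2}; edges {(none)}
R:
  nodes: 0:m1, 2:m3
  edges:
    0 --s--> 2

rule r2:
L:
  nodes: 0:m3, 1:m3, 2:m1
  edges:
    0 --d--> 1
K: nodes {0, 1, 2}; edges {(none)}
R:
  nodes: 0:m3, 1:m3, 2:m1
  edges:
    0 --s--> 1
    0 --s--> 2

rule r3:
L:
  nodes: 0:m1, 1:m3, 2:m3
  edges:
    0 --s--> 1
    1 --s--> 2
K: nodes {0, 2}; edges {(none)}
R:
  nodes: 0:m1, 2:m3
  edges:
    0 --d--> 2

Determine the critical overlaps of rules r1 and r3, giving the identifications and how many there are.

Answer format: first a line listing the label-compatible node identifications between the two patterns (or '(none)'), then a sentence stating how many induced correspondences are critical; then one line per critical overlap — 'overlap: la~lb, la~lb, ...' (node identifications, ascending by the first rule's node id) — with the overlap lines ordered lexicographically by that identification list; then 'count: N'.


label-compatible node identifications between L(r1) and L(r3): 0~0, 2~1, 2~2
2 of the induced correspondences are critical overlaps of r1 and r3.
overlap: 0~0, 2~1
overlap: 2~1
count: 2


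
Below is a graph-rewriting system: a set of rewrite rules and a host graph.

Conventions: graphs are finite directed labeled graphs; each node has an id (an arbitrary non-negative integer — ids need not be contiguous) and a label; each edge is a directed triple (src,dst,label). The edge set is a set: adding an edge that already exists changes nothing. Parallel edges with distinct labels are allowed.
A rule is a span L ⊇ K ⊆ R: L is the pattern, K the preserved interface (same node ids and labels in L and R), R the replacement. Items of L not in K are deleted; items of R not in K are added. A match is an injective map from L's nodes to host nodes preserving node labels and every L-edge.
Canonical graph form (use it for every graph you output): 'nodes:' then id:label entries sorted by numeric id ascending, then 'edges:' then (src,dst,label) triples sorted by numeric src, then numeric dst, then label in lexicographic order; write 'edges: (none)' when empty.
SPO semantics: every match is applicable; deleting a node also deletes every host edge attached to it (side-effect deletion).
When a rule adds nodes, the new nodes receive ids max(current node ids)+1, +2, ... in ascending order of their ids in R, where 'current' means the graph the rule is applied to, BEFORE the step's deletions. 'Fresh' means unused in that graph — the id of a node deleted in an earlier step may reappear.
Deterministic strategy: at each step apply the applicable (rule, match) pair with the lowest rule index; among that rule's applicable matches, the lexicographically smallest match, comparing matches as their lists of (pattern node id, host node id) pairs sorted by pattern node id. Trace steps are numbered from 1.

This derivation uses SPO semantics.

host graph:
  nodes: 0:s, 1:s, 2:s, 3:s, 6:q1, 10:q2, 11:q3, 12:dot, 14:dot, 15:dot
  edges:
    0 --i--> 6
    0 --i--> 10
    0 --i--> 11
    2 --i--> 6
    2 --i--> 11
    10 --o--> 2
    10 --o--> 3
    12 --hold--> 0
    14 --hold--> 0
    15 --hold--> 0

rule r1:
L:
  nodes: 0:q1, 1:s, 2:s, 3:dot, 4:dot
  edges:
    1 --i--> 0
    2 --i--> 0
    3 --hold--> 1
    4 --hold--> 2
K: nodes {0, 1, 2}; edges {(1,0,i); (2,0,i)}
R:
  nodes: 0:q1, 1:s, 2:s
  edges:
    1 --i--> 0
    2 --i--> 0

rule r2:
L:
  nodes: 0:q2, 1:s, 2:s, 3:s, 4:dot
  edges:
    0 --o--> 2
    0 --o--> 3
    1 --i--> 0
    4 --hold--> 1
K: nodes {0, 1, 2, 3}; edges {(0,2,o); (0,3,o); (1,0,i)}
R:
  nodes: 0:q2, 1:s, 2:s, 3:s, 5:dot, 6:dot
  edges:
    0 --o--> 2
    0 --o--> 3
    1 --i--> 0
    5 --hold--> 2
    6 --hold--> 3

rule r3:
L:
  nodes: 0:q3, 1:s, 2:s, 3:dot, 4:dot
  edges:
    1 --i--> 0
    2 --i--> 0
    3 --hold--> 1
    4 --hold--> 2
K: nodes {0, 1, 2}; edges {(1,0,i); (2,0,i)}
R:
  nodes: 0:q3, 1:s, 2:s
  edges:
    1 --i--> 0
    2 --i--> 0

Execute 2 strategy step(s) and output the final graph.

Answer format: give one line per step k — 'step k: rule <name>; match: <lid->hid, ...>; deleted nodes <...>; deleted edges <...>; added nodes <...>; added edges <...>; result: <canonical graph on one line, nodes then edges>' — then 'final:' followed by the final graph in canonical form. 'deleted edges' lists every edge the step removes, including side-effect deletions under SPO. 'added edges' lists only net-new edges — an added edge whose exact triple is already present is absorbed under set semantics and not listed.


step 1: rule r2; match: 0->10, 1->0, 2->2, 3->3, 4->12; deleted nodes 12; deleted edges (12,0,hold); added nodes 16, 17; added edges (16,2,hold); (17,3,hold); result: nodes: 0:s, 1:s, 2:s, 3:s, 6:q1, 10:q2, 11:q3, 14:dot, 15:dot, 16:dot, 17:dot edges: (0,6,i); (0,10,i); (0,11,i); (2,6,i); (2,11,i); (10,2,o); (10,3,o); (14,0,hold); (15,0,hold); (16,2,hold); (17,3,hold)
step 2: rule r1; match: 0->6, 1->0, 2->2, 3->14, 4->16; deleted nodes 14, 16; deleted edges (14,0,hold); (16,2,hold); added nodes (none); added edges (none); result: nodes: 0:s, 1:s, 2:s, 3:s, 6:q1, 10:q2, 11:q3, 15:dot, 17:dot edges: (0,6,i); (0,10,i); (0,11,i); (2,6,i); (2,11,i); (10,2,o); (10,3,o); (15,0,hold); (17,3,hold)
final:
nodes: 0:s, 1:s, 2:s, 3:s, 6:q1, 10:q2, 11:q3, 15:dot, 17:dot
edges: (0,6,i); (0,10,i); (0,11,i); (2,6,i); (2,11,i); (10,2,o); (10,3,o); (15,0,hold); (17,3,hold)


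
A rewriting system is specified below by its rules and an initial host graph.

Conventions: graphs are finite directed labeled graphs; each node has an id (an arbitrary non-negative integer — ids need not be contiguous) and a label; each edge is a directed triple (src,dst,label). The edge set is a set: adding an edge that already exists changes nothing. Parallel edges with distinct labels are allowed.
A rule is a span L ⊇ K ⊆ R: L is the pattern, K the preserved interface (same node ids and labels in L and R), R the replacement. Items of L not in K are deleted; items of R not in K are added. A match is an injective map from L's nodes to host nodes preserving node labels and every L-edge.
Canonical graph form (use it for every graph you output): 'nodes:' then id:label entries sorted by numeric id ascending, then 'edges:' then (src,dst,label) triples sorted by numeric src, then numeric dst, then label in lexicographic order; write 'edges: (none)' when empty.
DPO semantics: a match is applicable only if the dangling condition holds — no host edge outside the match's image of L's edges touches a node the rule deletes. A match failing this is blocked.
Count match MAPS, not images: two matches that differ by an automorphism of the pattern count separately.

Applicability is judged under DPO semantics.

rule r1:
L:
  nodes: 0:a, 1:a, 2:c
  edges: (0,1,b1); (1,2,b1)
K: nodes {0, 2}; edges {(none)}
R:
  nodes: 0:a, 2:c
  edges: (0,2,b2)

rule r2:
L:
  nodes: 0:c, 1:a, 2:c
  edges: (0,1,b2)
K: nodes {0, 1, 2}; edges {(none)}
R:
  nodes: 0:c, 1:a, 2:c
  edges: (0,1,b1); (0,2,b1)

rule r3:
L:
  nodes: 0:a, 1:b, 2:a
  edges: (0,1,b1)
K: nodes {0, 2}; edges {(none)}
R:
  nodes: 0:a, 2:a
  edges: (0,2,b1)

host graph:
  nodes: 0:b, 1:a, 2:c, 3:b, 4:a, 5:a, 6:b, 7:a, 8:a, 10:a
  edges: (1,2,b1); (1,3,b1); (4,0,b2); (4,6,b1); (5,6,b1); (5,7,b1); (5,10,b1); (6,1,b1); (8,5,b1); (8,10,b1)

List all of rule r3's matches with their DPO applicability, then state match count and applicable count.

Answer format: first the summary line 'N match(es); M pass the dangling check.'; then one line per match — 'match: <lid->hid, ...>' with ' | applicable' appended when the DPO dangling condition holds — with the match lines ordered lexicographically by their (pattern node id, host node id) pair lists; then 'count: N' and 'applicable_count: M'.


15 match(es); 5 pass the dangling check.
match: 0->1, 1->3, 2->4 | applicable
match: 0->1, 1->3, 2->5 | applicable
match: 0->1, 1->3, 2->7 | applicable
match: 0->1, 1->3, 2->8 | applicable
match: 0->1, 1->3, 2->10 | applicable
match: 0->4, 1->6, 2->1
match: 0->4, 1->6, 2->5
match: 0->4, 1->6, 2->7
match: 0->4, 1->6, 2->8
match: 0->4, 1->6, 2->10
match: 0->5, 1->6, 2->1
match: 0->5, 1->6, 2->4
match: 0->5, 1->6, 2->7
match: 0->5, 1->6, 2->8
match: 0->5, 1->6, 2->10
count: 15
applicable_count: 5


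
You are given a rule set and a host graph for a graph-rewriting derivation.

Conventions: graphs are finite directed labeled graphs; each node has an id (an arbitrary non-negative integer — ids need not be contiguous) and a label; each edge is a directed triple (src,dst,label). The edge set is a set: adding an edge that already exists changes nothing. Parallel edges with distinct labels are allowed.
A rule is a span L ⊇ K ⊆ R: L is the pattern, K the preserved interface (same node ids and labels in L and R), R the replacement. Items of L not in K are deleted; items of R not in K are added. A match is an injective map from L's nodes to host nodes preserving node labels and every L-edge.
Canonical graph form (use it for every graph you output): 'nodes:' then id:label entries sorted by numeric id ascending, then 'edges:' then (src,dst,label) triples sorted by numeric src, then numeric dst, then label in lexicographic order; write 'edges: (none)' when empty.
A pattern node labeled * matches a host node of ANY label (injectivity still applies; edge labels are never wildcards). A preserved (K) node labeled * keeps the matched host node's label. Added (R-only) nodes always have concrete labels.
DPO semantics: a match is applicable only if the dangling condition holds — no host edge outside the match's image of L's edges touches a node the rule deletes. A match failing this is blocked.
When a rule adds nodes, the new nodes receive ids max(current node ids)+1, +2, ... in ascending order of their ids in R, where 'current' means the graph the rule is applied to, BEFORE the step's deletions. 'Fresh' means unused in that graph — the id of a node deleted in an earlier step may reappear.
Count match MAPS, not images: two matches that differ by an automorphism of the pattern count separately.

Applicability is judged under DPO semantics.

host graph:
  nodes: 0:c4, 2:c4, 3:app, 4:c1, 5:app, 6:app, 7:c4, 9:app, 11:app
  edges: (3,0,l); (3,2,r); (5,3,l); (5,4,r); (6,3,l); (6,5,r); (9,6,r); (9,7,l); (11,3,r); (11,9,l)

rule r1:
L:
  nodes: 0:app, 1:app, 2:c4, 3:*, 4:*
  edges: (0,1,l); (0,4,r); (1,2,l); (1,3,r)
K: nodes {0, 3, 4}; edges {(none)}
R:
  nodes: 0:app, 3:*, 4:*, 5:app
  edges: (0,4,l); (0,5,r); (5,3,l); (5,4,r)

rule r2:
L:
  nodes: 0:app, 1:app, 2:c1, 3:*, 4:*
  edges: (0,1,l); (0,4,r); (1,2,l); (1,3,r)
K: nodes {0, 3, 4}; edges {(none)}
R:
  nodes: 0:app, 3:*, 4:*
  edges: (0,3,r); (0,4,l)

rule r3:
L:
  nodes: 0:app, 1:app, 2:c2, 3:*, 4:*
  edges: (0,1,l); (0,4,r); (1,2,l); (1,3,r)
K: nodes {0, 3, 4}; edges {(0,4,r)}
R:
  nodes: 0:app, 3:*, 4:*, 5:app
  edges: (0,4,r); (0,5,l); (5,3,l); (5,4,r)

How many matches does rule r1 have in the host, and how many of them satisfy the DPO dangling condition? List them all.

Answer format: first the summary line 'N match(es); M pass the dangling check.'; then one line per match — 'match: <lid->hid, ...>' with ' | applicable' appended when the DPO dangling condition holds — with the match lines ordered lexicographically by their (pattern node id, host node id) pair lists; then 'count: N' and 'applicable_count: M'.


3 match(es); 1 pass the dangling check.
match: 0->5, 1->3, 2->0, 3->2, 4->4
match: 0->6, 1->3, 2->0, 3->2, 4->5
match: 0->11, 1->9, 2->7, 3->6, 4->3 | applicable
count: 3
applicable_count: 1


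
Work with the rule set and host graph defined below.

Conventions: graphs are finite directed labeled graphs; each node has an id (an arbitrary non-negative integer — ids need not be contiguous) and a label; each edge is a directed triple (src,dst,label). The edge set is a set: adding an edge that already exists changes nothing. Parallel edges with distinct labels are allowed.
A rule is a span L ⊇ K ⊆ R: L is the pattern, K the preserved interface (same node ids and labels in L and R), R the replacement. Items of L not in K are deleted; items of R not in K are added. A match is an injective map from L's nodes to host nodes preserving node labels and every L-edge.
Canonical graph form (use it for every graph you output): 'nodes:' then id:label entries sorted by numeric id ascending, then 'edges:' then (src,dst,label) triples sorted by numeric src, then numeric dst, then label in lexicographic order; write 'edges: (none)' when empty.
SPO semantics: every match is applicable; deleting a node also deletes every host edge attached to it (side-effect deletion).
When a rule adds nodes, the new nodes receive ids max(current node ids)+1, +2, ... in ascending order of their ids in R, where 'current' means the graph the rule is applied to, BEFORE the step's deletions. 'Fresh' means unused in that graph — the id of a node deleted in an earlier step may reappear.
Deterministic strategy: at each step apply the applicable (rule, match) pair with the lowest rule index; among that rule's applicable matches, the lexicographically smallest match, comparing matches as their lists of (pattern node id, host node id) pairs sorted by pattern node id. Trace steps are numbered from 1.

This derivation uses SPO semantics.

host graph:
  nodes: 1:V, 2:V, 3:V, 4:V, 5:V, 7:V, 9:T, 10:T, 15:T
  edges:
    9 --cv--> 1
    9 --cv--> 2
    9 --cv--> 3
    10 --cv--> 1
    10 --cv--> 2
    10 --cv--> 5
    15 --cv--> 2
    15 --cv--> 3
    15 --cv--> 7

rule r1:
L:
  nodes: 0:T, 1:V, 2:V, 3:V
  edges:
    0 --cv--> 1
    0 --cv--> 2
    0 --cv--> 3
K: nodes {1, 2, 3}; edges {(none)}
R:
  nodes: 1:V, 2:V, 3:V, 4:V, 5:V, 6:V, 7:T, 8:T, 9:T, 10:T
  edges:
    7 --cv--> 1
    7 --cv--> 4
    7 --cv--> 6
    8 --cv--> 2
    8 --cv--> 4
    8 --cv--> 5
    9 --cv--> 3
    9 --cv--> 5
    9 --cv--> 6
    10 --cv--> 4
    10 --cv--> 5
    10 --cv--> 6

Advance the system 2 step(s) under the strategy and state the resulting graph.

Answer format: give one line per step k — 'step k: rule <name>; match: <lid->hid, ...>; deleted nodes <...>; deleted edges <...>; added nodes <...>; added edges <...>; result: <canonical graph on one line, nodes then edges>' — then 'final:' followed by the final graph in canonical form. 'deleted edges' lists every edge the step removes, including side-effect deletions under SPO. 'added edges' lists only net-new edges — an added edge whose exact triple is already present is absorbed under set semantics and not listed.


step 1: rule r1; match: 0->9, 1->1, 2->2, 3->3; deleted nodes 9; deleted edges (9,1,cv); (9,2,cv); (9,3,cv); added nodes 16, 17, 18, 19, 20, 21, 22; added edges (19,1,cv); (19,16,cv); (19,18,cv); (20,2,cv); (20,16,cv); (20,17,cv); (21,3,cv); (21,17,cv); (21,18,cv); (22,16,cv); (22,17,cv); (22,18,cv); result: nodes: 1:V, 2:V, 3:V, 4:V, 5:V, 7:V, 10:T, 15:T, 16:V, 17:V, 18:V, 19:T, 20:T, 21:T, 22:T edges: (10,1,cv); (10,2,cv); (10,5,cv); (15,2,cv); (15,3,cv); (15,7,cv); (19,1,cv); (19,16,cv); (19,18,cv); (20,2,cv); (20,16,cv); (20,17,cv); (21,3,cv); (21,17,cv); (21,18,cv); (22,16,cv); (22,17,cv); (22,18,cv)
step 2: rule r1; match: 0->10, 1->1, 2->2, 3->5; deleted nodes 10; deleted edges (10,1,cv); (10,2,cv); (10,5,cv); added nodes 23, 24, 25, 26, 27, 28, 29; added edges (26,1,cv); (26,23,cv); (26,25,cv); (27,2,cv); (27,23,cv); (27,24,cv); (28,5,cv); (28,24,cv); (28,25,cv); (29,23,cv); (29,24,cv); (29,25,cv); result: nodes: 1:V, 2:V, 3:V, 4:V, 5:V, 7:V, 15:T, 16:V, 17:V, 18:V, 19:T, 20:T, 21:T, 22:T, 23:V, 24:V, 25:V, 26:T, 27:T, 28:T, 29:T edges: (15,2,cv); (15,3,cv); (15,7,cv); (19,1,cv); (19,16,cv); (19,18,cv); (20,2,cv); (20,16,cv); (20,17,cv); (21,3,cv); (21,17,cv); (21,18,cv); (22,16,cv); (22,17,cv); (22,18,cv); (26,1,cv); (26,23,cv); (26,25,cv); (27,2,cv); (27,23,cv); (27,24,cv); (28,5,cv); (28,24,cv); (28,25,cv); (29,23,cv); (29,24,cv); (29,25,cv)
final:
nodes: 1:V, 2:V, 3:V, 4:V, 5:V, 7:V, 15:T, 16:V, 17:V, 18:V, 19:T, 20:T, 21:T, 22:T, 23:V, 24:V, 25:V, 26:T, 27:T, 28:T, 29:T
edges: (15,2,cv); (15,3,cv); (15,7,cv); (19,1,cv); (19,16,cv); (19,18,cv); (20,2,cv); (20,16,cv); (20,17,cv); (21,3,cv); (21,17,cv); (21,18,cv); (22,16,cv); (22,17,cv); (22,18,cv); (26,1,cv); (26,23,cv); (26,25,cv); (27,2,cv); (27,23,cv); (27,24,cv); (28,5,cv); (28,24,cv); (28,25,cv); (29,23,cv); (29,24,cv); (29,25,cv)


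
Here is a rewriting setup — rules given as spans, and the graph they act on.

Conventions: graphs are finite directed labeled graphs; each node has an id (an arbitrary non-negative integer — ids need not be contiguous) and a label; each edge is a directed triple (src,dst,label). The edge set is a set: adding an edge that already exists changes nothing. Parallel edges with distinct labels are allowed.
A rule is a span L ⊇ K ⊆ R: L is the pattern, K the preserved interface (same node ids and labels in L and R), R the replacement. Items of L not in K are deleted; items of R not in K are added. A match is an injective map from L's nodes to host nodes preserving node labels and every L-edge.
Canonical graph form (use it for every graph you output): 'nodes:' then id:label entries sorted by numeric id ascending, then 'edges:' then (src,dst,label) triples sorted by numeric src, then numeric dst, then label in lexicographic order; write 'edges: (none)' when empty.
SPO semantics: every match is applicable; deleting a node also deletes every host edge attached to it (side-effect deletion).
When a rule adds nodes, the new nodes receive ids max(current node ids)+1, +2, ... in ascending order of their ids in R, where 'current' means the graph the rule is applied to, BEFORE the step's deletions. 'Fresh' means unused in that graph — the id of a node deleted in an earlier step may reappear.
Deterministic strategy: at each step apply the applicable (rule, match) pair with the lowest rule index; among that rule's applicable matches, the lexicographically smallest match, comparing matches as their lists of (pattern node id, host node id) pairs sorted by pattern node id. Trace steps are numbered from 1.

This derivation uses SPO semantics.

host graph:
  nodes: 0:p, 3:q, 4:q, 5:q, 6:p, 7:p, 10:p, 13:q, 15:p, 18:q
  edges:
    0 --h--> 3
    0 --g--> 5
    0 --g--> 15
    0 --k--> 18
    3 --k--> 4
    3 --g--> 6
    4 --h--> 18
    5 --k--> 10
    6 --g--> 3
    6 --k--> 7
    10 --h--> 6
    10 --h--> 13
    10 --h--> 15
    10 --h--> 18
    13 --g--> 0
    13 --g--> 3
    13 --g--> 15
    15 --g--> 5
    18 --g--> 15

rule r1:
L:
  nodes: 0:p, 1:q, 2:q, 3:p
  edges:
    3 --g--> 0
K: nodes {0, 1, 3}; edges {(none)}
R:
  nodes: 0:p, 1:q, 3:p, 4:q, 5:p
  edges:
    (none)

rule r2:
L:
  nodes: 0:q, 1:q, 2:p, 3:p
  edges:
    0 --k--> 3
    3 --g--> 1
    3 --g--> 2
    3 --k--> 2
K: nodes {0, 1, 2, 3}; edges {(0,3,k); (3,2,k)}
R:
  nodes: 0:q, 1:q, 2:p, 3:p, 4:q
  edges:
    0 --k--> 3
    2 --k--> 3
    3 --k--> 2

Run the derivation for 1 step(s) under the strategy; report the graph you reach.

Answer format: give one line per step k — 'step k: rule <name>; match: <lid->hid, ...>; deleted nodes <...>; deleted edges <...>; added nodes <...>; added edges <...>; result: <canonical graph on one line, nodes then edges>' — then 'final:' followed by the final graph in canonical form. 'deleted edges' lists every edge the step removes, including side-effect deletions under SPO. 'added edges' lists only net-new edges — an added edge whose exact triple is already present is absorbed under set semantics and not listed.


step 1: rule r1; match: 0->15, 1->3, 2->4, 3->0; deleted nodes 4; deleted edges (0,15,g); (3,4,k); (4,18,h); added nodes 19, 20; added edges (none); result: nodes: 0:p, 3:q, 5:q, 6:p, 7:p, 10:p, 13:q, 15:p, 18:q, 19:q, 20:p edges: (0,3,h); (0,5,g); (0,18,k); (3,6,g); (5,10,k); (6,3,g); (6,7,k); (10,6,h); (10,13,h); (10,15,h); (10,18,h); (13,0,g); (13,3,g); (13,15,g); (15,5,g); (18,15,g)
final:
nodes: 0:p, 3:q, 5:q, 6:p, 7:p, 10:p, 13:q, 15:p, 18:q, 19:q, 20:p
edges: (0,3,h); (0,5,g); (0,18,k); (3,6,g); (5,10,k); (6,3,g); (6,7,k); (10,6,h); (10,13,h); (10,15,h); (10,18,h); (13,0,g); (13,3,g); (13,15,g); (15,5,g); (18,15,g)
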